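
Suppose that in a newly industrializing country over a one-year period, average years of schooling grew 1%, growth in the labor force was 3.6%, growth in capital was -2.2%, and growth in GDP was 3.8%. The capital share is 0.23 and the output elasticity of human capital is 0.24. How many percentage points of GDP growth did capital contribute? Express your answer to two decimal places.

-0.51 pp

Contribution = share × growth = 0.23 × (-2.2) = -0.506 pp.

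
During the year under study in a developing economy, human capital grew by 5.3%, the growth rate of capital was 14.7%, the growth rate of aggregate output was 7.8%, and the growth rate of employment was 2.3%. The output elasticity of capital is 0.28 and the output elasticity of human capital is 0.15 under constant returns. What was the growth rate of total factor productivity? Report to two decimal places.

Labor's share = 1 − 0.28 − 0.15 = 0.57.
Capital: 0.28 × 14.7 = 4.116 pp.
Human capital: 0.15 × 5.3 = 0.795 pp.
Employment: 0.57 × 2.3 = 1.311 pp.
TFP growth = 7.8 − 6.222 = 1.578%.

Total factor productivity growth was 1.58%.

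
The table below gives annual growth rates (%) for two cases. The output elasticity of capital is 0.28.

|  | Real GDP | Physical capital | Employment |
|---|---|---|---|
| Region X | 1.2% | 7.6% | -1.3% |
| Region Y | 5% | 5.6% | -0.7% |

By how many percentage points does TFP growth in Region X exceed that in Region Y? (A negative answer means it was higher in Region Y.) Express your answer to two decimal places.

Labor's share = 1 − 0.28 = 0.72.
Region X: TFP = 1.2 − 2.128 + 0.936 = 0.008%.
Region Y: TFP = 5 − 1.568 + 0.504 = 3.936%.
Difference = 0.008 − (3.936) = -3.928 pp.

-3.93 percentage points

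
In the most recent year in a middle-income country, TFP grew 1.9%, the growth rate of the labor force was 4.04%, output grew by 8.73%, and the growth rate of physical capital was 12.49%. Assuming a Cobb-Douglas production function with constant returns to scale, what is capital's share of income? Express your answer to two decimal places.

gY = gA + α·gK + (1−α)·gL, so gY − gA − gL = α(gK − gL).
8.73 − 1.9 − 4.04 = α × (12.49 − 4.04).
2.79 = 8.45 α, so α = 0.3302.

0.33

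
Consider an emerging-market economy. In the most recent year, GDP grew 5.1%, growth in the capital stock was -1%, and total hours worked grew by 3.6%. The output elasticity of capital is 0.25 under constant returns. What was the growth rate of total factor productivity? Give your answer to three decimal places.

Total factor productivity grew 2.650%.

Labor's share = 1 − 0.25 = 0.75.
The capital stock: 0.25 × (-1) = -0.25 pp.
Total hours worked: 0.75 × 3.6 = 2.7 pp.
TFP growth = 5.1 − 2.45 = 2.65%.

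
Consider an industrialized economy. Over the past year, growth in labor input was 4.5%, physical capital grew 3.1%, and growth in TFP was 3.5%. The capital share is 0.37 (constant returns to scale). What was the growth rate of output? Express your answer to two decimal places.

Labor's share = 1 − 0.37 = 0.63.
Physical capital: 0.37 × 3.1 = 1.147 pp.
Labor input: 0.63 × 4.5 = 2.835 pp.
Output growth = 3.5 + 3.982 = 7.482%.

7.48%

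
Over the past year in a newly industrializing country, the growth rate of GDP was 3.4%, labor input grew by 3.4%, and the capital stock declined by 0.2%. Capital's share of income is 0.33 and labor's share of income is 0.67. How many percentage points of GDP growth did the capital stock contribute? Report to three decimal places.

-0.066

Contribution = share × growth = 0.33 × (-0.2) = -0.066 pp.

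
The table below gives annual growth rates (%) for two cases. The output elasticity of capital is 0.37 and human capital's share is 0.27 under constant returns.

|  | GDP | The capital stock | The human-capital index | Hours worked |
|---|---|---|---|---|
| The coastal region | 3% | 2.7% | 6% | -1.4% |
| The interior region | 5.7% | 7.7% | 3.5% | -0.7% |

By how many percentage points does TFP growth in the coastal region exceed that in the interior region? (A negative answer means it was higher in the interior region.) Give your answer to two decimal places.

Labor's share = 1 − 0.37 − 0.27 = 0.36.
The coastal region: TFP = 3 − 0.999 − 1.62 + 0.504 = 0.885%.
The interior region: TFP = 5.7 − 2.849 − 0.945 + 0.252 = 2.158%.
Difference = 0.885 − (2.158) = -1.273 pp.

-1.27 percentage points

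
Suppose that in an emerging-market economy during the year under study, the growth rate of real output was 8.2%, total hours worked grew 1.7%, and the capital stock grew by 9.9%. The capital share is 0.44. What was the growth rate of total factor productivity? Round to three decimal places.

2.892%

Labor's share = 1 − 0.44 = 0.56.
The capital stock: 0.44 × 9.9 = 4.356 pp.
Total hours worked: 0.56 × 1.7 = 0.952 pp.
TFP growth = 8.2 − 5.308 = 2.892%.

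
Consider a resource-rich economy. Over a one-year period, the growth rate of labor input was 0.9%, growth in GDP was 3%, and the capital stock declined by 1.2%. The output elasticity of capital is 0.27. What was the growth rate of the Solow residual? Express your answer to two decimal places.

The Solow residual growth was 2.67%.

Labor's share = 1 − 0.27 = 0.73.
The capital stock: 0.27 × (-1.2) = -0.324 pp.
Labor input: 0.73 × 0.9 = 0.657 pp.
TFP growth = 3 − 0.333 = 2.667%.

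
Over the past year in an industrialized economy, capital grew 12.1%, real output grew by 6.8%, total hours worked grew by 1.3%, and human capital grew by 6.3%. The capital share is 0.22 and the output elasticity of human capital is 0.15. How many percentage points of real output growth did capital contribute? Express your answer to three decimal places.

Contribution = share × growth = 0.22 × 12.1 = 2.662 pp.

2.662 pp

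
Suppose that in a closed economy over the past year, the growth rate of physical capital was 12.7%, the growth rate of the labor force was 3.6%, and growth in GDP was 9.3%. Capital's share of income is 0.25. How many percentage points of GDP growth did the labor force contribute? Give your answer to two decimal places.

2.70

Labor's share = 1 − 0.25 = 0.75.
Contribution = share × growth = 0.75 × 3.6 = 2.7 pp.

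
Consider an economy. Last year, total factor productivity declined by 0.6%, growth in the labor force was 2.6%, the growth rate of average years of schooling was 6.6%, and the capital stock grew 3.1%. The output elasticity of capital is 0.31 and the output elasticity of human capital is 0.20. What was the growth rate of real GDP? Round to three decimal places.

Real GDP growth was 2.955%.

Labor's share = 1 − 0.31 − 0.2 = 0.49.
The capital stock: 0.31 × 3.1 = 0.961 pp.
Average years of schooling: 0.2 × 6.6 = 1.32 pp.
The labor force: 0.49 × 2.6 = 1.274 pp.
Output growth = -0.6 + 3.555 = 2.955%.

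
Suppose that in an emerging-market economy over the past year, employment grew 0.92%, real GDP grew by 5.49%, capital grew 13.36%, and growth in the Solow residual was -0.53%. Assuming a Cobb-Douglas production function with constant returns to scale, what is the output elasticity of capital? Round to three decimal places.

gY = gA + α·gK + (1−α)·gL, so gY − gA − gL = α(gK − gL).
5.49 + 0.53 − 0.92 = α × (13.36 − 0.92).
5.1 = 12.44 α, so α = 0.40997.

0.410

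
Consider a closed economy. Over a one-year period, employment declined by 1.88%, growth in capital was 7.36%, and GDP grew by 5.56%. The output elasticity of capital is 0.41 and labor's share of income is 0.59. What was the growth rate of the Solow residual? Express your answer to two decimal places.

The Solow residual growth was 3.65%.

Labor's share = 1 − 0.41 = 0.59.
Capital: 0.41 × 7.36 = 3.0176 pp.
Employment: 0.59 × (-1.88) = -1.1092 pp.
TFP growth = 5.56 − 1.9084 = 3.6516%.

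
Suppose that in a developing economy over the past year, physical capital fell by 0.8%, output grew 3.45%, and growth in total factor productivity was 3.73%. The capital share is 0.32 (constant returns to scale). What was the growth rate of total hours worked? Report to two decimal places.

-0.04%

Labor's share = 1 − 0.32 = 0.68.
gY = gA + 0.32×(-0.8) + 0.68×g.
0.68×g = 3.45 − 3.73 + 0.256 = -0.024.
g = -0.024 / 0.68 = -0.0353%.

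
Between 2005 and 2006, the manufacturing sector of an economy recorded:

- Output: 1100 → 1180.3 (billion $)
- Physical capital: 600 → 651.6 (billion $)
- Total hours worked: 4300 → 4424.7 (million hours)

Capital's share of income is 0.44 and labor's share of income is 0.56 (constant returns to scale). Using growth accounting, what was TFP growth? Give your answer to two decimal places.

TFP grew 1.89%.

Output growth = (1180.3 − 1100) / 1100 = 7.3%.
Physical capital growth = (651.6 − 600) / 600 = 8.6%.
Total hours worked growth = (4424.7 − 4300) / 4300 = 2.9%.
Labor's share = 1 − 0.44 = 0.56.
Physical capital: 0.44 × 8.6 = 3.784 pp.
Total hours worked: 0.56 × 2.9 = 1.624 pp.
TFP growth = 7.3 − 5.408 = 1.892%.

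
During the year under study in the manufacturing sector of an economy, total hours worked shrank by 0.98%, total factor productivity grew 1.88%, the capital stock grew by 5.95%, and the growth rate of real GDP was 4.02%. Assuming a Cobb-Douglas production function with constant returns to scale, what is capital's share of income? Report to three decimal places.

gY = gA + α·gK + (1−α)·gL, so gY − gA − gL = α(gK − gL).
4.02 − 1.88 + 0.98 = α × (5.95 − (-0.98)).
3.12 = 6.93 α, so α = 0.45022.

α = 0.450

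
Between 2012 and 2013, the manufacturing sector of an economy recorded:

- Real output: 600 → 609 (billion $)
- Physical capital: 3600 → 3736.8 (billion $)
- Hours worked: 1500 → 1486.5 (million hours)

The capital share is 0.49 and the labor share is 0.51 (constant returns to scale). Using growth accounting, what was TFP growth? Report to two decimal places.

Real output growth = (609 − 600) / 600 = 1.5%.
Physical capital growth = (3736.8 − 3600) / 3600 = 3.8%.
Hours worked growth = (1486.5 − 1500) / 1500 = -0.9%.
Labor's share = 1 − 0.49 = 0.51.
Physical capital: 0.49 × 3.8 = 1.862 pp.
Hours worked: 0.51 × (-0.9) = -0.459 pp.
TFP growth = 1.5 − 1.403 = 0.097%.

TFP growth was 0.10%.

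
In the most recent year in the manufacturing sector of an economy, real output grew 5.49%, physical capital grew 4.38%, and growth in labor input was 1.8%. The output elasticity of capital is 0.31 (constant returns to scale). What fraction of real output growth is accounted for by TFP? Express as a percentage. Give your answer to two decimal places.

TFP accounted for 52.64% of growth.

Labor's share = 1 − 0.31 = 0.69.
Physical capital: 0.31 × 4.38 = 1.3578 pp.
Labor input: 0.69 × 1.8 = 1.242 pp.
TFP growth = 5.49 − 2.5998 = 2.8902%.
TFP share of growth = 2.8902 / 5.49 × 100 = 52.6448%.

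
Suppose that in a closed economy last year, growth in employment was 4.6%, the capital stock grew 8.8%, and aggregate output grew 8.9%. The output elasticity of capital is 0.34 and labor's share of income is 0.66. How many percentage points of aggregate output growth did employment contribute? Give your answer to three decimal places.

3.036 pp

Labor's share = 1 − 0.34 = 0.66.
Contribution = share × growth = 0.66 × 4.6 = 3.036 pp.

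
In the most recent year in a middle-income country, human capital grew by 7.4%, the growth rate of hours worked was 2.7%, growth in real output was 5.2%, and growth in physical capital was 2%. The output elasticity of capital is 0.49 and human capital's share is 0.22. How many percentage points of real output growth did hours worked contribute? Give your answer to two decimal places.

0.78 pp

Labor's share = 1 − 0.49 − 0.22 = 0.29.
Contribution = share × growth = 0.29 × 2.7 = 0.783 pp.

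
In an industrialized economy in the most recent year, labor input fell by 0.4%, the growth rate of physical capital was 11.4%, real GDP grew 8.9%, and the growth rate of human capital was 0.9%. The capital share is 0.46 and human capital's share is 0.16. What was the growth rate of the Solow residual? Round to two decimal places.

Labor's share = 1 − 0.46 − 0.16 = 0.38.
Physical capital: 0.46 × 11.4 = 5.244 pp.
Human capital: 0.16 × 0.9 = 0.144 pp.
Labor input: 0.38 × (-0.4) = -0.152 pp.
TFP growth = 8.9 − 5.236 = 3.664%.

3.66%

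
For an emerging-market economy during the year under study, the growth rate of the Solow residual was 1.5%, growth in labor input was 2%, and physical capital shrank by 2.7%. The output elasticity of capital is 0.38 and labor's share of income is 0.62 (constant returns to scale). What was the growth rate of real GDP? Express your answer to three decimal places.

Labor's share = 1 − 0.38 = 0.62.
Physical capital: 0.38 × (-2.7) = -1.026 pp.
Labor input: 0.62 × 2 = 1.24 pp.
Output growth = 1.5 + 0.214 = 1.714%.

1.714%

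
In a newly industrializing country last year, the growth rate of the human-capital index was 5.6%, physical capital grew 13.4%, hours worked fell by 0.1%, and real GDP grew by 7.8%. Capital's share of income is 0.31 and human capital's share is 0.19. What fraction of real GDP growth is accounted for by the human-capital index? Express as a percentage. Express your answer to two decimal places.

The human-capital index accounted for 13.64% of growth.

The human-capital index contributed 0.19 × 5.6 = 1.064 pp.
Share of growth = 1.064 / 7.8 × 100 = 13.641%.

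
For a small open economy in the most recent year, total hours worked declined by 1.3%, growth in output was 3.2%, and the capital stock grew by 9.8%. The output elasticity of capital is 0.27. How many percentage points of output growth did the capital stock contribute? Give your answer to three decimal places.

Contribution = share × growth = 0.27 × 9.8 = 2.646 pp.

2.646 percentage points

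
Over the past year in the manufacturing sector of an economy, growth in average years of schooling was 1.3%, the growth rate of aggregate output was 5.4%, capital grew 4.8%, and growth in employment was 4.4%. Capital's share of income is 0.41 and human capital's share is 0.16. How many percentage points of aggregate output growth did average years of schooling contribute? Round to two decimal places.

0.21 percentage points

Contribution = share × growth = 0.16 × 1.3 = 0.208 pp.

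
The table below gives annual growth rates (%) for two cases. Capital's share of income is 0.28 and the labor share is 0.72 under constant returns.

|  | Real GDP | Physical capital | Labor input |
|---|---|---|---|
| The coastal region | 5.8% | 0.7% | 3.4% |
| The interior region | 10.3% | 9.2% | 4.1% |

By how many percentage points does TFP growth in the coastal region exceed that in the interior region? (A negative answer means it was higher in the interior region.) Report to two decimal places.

Labor's share = 1 − 0.28 = 0.72.
The coastal region: TFP = 5.8 − 0.196 − 2.448 = 3.156%.
The interior region: TFP = 10.3 − 2.576 − 2.952 = 4.772%.
Difference = 3.156 − (4.772) = -1.616 pp.

-1.62 percentage points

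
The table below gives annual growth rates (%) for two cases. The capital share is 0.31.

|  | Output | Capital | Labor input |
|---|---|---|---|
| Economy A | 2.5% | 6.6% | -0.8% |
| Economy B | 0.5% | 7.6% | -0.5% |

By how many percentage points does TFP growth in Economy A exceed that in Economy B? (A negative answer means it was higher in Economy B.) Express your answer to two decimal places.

2.52 percentage points

Labor's share = 1 − 0.31 = 0.69.
Economy A: TFP = 2.5 − 2.046 + 0.552 = 1.006%.
Economy B: TFP = 0.5 − 2.356 + 0.345 = -1.511%.
Difference = 1.006 − (-1.511) = 2.517 pp.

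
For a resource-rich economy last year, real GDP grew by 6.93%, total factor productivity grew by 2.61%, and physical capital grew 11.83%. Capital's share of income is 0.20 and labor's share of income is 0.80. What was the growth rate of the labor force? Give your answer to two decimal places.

The labor force growth was 2.44%.

Labor's share = 1 − 0.2 = 0.8.
gY = gA + 0.2×11.83 + 0.8×g.
0.8×g = 6.93 − 2.61 − 2.366 = 1.954.
g = 1.954 / 0.8 = 2.4425%.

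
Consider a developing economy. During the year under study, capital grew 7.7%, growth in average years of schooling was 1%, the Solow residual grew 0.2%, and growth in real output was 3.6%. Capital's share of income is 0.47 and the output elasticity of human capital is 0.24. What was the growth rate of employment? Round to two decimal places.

-1.58%

Labor's share = 1 − 0.47 − 0.24 = 0.29.
gY = gA + 0.47×7.7 + 0.24×1 + 0.29×g.
0.29×g = 3.6 − 0.2 − 3.859 = -0.459.
g = -0.459 / 0.29 = -1.5828%.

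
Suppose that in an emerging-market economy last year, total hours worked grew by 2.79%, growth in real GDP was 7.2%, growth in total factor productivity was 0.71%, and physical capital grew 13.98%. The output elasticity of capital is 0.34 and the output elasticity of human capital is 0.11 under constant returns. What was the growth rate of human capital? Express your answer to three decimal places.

Human capital grew 1.839%.

Labor's share = 1 − 0.34 − 0.11 = 0.55.
gY = gA + 0.34×13.98 + 0.55×2.79 + 0.11×g.
0.11×g = 7.2 − 0.71 − 6.2877 = 0.2023.
g = 0.2023 / 0.11 = 1.83909%.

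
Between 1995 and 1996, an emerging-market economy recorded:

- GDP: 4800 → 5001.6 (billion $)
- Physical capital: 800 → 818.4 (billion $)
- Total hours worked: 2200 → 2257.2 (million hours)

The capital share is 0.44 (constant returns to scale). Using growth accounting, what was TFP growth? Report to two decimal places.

GDP growth = (5001.6 − 4800) / 4800 = 4.2%.
Physical capital growth = (818.4 − 800) / 800 = 2.3%.
Total hours worked growth = (2257.2 − 2200) / 2200 = 2.6%.
Labor's share = 1 − 0.44 = 0.56.
Physical capital: 0.44 × 2.3 = 1.012 pp.
Total hours worked: 0.56 × 2.6 = 1.456 pp.
TFP growth = 4.2 − 2.468 = 1.732%.

1.73%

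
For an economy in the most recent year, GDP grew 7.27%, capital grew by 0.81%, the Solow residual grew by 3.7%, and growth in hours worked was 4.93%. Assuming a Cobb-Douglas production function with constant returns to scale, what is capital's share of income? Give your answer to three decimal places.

0.330

gY = gA + α·gK + (1−α)·gL, so gY − gA − gL = α(gK − gL).
7.27 − 3.7 − 4.93 = α × (0.81 − 4.93).
-1.36 = -4.12 α, so α = 0.3301.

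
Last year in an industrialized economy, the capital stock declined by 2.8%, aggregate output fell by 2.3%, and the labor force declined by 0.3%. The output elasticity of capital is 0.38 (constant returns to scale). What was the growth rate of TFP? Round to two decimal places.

Labor's share = 1 − 0.38 = 0.62.
The capital stock: 0.38 × (-2.8) = -1.064 pp.
The labor force: 0.62 × (-0.3) = -0.186 pp.
TFP growth = -2.3 + 1.25 = -1.05%.

-1.05%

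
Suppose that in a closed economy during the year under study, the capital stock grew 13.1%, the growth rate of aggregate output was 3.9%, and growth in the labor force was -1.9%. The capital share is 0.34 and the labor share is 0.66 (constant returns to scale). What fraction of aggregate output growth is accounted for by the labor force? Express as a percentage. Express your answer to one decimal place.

-32.2%

Labor's share = 1 − 0.34 = 0.66.
The labor force contributed 0.66 × (-1.9) = -1.254 pp.
Share of growth = -1.254 / 3.9 × 100 = -32.154%.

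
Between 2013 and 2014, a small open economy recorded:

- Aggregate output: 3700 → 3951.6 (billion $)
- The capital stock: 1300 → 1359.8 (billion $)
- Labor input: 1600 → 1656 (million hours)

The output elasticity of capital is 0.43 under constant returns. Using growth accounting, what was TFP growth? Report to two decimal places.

TFP grew 2.83%.

Aggregate output growth = (3951.6 − 3700) / 3700 = 6.8%.
The capital stock growth = (1359.8 − 1300) / 1300 = 4.6%.
Labor input growth = (1656 − 1600) / 1600 = 3.5%.
Labor's share = 1 − 0.43 = 0.57.
The capital stock: 0.43 × 4.6 = 1.978 pp.
Labor input: 0.57 × 3.5 = 1.995 pp.
TFP growth = 6.8 − 3.973 = 2.827%.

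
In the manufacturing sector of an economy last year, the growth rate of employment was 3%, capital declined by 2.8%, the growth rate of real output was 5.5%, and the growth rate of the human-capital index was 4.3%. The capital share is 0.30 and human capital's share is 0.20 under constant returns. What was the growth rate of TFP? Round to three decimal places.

Labor's share = 1 − 0.3 − 0.2 = 0.5.
Capital: 0.3 × (-2.8) = -0.84 pp.
The human-capital index: 0.2 × 4.3 = 0.86 pp.
Employment: 0.5 × 3 = 1.5 pp.
TFP growth = 5.5 − 1.52 = 3.98%.

TFP grew 3.980%.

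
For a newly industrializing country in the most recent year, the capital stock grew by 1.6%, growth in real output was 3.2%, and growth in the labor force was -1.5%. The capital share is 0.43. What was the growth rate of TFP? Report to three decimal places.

TFP growth was 3.367%.

Labor's share = 1 − 0.43 = 0.57.
The capital stock: 0.43 × 1.6 = 0.688 pp.
The labor force: 0.57 × (-1.5) = -0.855 pp.
TFP growth = 3.2 + 0.167 = 3.367%.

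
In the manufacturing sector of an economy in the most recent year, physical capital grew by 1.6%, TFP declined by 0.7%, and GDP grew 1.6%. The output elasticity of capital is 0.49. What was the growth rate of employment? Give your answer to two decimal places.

Employment growth was 2.97%.

Labor's share = 1 − 0.49 = 0.51.
gY = gA + 0.49×1.6 + 0.51×g.
0.51×g = 1.6 + 0.7 − 0.784 = 1.516.
g = 1.516 / 0.51 = 2.9725%.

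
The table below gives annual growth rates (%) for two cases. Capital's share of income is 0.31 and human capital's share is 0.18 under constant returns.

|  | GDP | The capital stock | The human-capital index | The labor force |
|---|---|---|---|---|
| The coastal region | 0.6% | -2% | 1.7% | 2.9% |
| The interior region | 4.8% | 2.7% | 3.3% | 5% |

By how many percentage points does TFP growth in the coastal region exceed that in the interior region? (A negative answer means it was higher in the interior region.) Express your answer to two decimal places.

-1.38 percentage points

Labor's share = 1 − 0.31 − 0.18 = 0.51.
The coastal region: TFP = 0.6 + 0.62 − 0.306 − 1.479 = -0.565%.
The interior region: TFP = 4.8 − 0.837 − 0.594 − 2.55 = 0.819%.
Difference = -0.565 − (0.819) = -1.384 pp.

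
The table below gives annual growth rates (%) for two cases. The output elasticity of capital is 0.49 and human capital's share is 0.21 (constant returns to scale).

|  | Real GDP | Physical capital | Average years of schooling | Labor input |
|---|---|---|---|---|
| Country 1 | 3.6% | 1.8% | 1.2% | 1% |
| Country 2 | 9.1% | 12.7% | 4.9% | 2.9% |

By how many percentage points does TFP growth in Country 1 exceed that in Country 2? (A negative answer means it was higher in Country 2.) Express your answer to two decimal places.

Labor's share = 1 − 0.49 − 0.21 = 0.3.
Country 1: TFP = 3.6 − 0.882 − 0.252 − 0.3 = 2.166%.
Country 2: TFP = 9.1 − 6.223 − 1.029 − 0.87 = 0.978%.
Difference = 2.166 − (0.978) = 1.188 pp.

1.19 percentage points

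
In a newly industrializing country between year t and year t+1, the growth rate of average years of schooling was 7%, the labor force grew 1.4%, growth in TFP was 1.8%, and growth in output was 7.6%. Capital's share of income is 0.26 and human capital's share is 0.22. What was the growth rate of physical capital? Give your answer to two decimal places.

Physical capital grew 13.58%.

Labor's share = 1 − 0.26 − 0.22 = 0.52.
gY = gA + 0.22×7 + 0.52×1.4 + 0.26×g.
0.26×g = 7.6 − 1.8 − 2.268 = 3.532.
g = 3.532 / 0.26 = 13.5846%.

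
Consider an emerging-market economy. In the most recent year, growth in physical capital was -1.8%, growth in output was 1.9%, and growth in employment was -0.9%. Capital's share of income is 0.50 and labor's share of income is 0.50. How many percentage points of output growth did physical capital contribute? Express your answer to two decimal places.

Contribution = share × growth = 0.5 × (-1.8) = -0.9 pp.

-0.90 pp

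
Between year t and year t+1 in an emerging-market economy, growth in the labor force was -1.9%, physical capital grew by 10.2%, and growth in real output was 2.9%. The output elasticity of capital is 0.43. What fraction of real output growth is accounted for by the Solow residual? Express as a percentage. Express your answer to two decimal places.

Labor's share = 1 − 0.43 = 0.57.
Physical capital: 0.43 × 10.2 = 4.386 pp.
The labor force: 0.57 × (-1.9) = -1.083 pp.
TFP growth = 2.9 − 3.303 = -0.403%.
TFP share of growth = -0.403 / 2.9 × 100 = -13.8966%.

The Solow residual accounted for -13.90% of growth.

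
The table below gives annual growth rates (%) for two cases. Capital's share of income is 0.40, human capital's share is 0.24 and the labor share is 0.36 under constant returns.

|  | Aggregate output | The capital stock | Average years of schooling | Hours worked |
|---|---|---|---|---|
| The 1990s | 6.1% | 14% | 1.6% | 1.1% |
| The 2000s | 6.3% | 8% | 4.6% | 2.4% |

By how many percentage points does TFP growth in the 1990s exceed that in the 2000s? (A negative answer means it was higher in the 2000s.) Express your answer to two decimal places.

-1.41 percentage points

Labor's share = 1 − 0.4 − 0.24 = 0.36.
The 1990s: TFP = 6.1 − 5.6 − 0.384 − 0.396 = -0.28%.
The 2000s: TFP = 6.3 − 3.2 − 1.104 − 0.864 = 1.132%.
Difference = -0.28 − (1.132) = -1.412 pp.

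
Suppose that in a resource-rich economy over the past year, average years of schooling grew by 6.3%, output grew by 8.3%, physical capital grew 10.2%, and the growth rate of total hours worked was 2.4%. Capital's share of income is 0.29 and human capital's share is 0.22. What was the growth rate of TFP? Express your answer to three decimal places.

2.780%

Labor's share = 1 − 0.29 − 0.22 = 0.49.
Physical capital: 0.29 × 10.2 = 2.958 pp.
Average years of schooling: 0.22 × 6.3 = 1.386 pp.
Total hours worked: 0.49 × 2.4 = 1.176 pp.
TFP growth = 8.3 − 5.52 = 2.78%.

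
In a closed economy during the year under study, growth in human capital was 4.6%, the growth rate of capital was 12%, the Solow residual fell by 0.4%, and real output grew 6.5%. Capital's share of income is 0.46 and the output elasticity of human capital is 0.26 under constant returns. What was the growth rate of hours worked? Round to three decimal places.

Hours worked grew 0.657%.

Labor's share = 1 − 0.46 − 0.26 = 0.28.
gY = gA + 0.46×12 + 0.26×4.6 + 0.28×g.
0.28×g = 6.5 + 0.4 − 6.716 = 0.184.
g = 0.184 / 0.28 = 0.65714%.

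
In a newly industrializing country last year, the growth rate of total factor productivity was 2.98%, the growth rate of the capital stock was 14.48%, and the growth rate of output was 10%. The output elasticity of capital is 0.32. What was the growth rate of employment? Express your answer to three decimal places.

3.509%

Labor's share = 1 − 0.32 = 0.68.
gY = gA + 0.32×14.48 + 0.68×g.
0.68×g = 10 − 2.98 − 4.6336 = 2.3864.
g = 2.3864 / 0.68 = 3.50941%.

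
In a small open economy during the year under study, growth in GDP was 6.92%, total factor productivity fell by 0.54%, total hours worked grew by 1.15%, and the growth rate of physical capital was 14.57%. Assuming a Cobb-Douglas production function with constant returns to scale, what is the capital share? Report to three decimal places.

The capital share is 0.470.

gY = gA + α·gK + (1−α)·gL, so gY − gA − gL = α(gK − gL).
6.92 + 0.54 − 1.15 = α × (14.57 − 1.15).
6.31 = 13.42 α, so α = 0.47019.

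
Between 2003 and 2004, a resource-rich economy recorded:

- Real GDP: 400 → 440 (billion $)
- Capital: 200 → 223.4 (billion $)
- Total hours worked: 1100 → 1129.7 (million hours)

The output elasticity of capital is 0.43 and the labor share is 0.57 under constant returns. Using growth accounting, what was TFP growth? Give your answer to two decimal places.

TFP growth was 3.43%.

Real GDP growth = (440 − 400) / 400 = 10%.
Capital growth = (223.4 − 200) / 200 = 11.7%.
Total hours worked growth = (1129.7 − 1100) / 1100 = 2.7%.
Labor's share = 1 − 0.43 = 0.57.
Capital: 0.43 × 11.7 = 5.031 pp.
Total hours worked: 0.57 × 2.7 = 1.539 pp.
TFP growth = 10 − 6.57 = 3.43%.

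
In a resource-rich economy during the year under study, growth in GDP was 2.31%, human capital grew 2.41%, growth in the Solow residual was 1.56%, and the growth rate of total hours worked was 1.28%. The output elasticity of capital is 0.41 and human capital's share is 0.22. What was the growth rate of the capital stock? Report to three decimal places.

Labor's share = 1 − 0.41 − 0.22 = 0.37.
gY = gA + 0.22×2.41 + 0.37×1.28 + 0.41×g.
0.41×g = 2.31 − 1.56 − 1.0038 = -0.2538.
g = -0.2538 / 0.41 = -0.61902%.

-0.619%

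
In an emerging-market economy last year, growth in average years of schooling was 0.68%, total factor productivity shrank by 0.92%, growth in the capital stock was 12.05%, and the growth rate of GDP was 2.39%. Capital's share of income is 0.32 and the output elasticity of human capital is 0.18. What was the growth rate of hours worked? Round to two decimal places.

Labor's share = 1 − 0.32 − 0.18 = 0.5.
gY = gA + 0.32×12.05 + 0.18×0.68 + 0.5×g.
0.5×g = 2.39 + 0.92 − 3.9784 = -0.6684.
g = -0.6684 / 0.5 = -1.3368%.

-1.34%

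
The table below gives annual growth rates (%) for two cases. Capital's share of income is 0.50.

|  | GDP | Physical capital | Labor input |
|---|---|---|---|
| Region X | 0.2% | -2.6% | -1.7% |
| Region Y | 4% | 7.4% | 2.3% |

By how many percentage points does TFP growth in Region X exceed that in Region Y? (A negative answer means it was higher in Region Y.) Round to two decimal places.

Labor's share = 1 − 0.5 = 0.5.
Region X: TFP = 0.2 + 1.3 + 0.85 = 2.35%.
Region Y: TFP = 4 − 3.7 − 1.15 = -0.85%.
Difference = 2.35 − (-0.85) = 3.2 pp.

3.20 percentage points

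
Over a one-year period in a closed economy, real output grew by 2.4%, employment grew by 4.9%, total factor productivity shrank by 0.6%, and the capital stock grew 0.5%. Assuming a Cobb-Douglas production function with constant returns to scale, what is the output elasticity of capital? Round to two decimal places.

The output elasticity of capital is 0.43.

gY = gA + α·gK + (1−α)·gL, so gY − gA − gL = α(gK − gL).
2.4 + 0.6 − 4.9 = α × (0.5 − 4.9).
-1.9 = -4.4 α, so α = 0.4318.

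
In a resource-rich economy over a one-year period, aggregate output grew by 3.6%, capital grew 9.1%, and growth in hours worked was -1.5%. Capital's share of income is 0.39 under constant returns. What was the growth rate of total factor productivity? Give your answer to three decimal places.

Labor's share = 1 − 0.39 = 0.61.
Capital: 0.39 × 9.1 = 3.549 pp.
Hours worked: 0.61 × (-1.5) = -0.915 pp.
TFP growth = 3.6 − 2.634 = 0.966%.

0.966%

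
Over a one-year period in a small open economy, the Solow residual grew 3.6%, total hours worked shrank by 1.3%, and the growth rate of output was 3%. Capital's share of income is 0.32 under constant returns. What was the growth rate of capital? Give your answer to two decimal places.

0.89%

Labor's share = 1 − 0.32 = 0.68.
gY = gA + 0.68×(-1.3) + 0.32×g.
0.32×g = 3 − 3.6 + 0.884 = 0.284.
g = 0.284 / 0.32 = 0.8875%.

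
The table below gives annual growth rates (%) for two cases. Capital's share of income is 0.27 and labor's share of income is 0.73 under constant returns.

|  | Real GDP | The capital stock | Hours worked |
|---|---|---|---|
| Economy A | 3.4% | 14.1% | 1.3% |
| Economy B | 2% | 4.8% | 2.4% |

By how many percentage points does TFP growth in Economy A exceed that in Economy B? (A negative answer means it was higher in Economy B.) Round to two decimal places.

Labor's share = 1 − 0.27 = 0.73.
Economy A: TFP = 3.4 − 3.807 − 0.949 = -1.356%.
Economy B: TFP = 2 − 1.296 − 1.752 = -1.048%.
Difference = -1.356 − (-1.048) = -0.308 pp.

-0.31 percentage points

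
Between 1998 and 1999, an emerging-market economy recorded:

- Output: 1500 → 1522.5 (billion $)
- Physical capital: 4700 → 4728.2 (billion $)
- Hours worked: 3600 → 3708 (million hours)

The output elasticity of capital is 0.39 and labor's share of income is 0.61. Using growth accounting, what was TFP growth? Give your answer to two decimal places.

Output growth = (1522.5 − 1500) / 1500 = 1.5%.
Physical capital growth = (4728.2 − 4700) / 4700 = 0.6%.
Hours worked growth = (3708 − 3600) / 3600 = 3%.
Labor's share = 1 − 0.39 = 0.61.
Physical capital: 0.39 × 0.6 = 0.234 pp.
Hours worked: 0.61 × 3 = 1.83 pp.
TFP growth = 1.5 − 2.064 = -0.564%.

-0.56%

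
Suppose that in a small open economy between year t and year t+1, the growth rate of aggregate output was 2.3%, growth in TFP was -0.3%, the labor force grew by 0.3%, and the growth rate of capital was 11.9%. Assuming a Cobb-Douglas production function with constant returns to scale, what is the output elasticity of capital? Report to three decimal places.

α = 0.198

gY = gA + α·gK + (1−α)·gL, so gY − gA − gL = α(gK − gL).
2.3 + 0.3 − 0.3 = α × (11.9 − 0.3).
2.3 = 11.6 α, so α = 0.19828.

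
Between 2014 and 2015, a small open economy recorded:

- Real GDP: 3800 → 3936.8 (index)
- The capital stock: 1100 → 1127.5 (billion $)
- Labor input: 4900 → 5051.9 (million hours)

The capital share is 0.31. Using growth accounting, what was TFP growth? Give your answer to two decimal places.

Real GDP growth = (3936.8 − 3800) / 3800 = 3.6%.
The capital stock growth = (1127.5 − 1100) / 1100 = 2.5%.
Labor input growth = (5051.9 − 4900) / 4900 = 3.1%.
Labor's share = 1 − 0.31 = 0.69.
The capital stock: 0.31 × 2.5 = 0.775 pp.
Labor input: 0.69 × 3.1 = 2.139 pp.
TFP growth = 3.6 − 2.914 = 0.686%.

0.69%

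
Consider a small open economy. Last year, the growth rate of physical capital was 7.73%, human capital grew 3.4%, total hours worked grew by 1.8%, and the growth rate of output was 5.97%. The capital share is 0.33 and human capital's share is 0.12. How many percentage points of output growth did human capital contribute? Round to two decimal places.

Contribution = share × growth = 0.12 × 3.4 = 0.408 pp.

0.41 percentage points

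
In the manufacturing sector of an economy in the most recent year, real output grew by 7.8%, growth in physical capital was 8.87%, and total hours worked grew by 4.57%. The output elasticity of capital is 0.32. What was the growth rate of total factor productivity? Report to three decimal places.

Labor's share = 1 − 0.32 = 0.68.
Physical capital: 0.32 × 8.87 = 2.8384 pp.
Total hours worked: 0.68 × 4.57 = 3.1076 pp.
TFP growth = 7.8 − 5.946 = 1.854%.

1.854%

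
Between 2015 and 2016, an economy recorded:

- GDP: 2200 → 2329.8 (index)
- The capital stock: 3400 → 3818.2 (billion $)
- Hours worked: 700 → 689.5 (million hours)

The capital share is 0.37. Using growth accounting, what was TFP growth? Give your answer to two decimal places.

GDP growth = (2329.8 − 2200) / 2200 = 5.9%.
The capital stock growth = (3818.2 − 3400) / 3400 = 12.3%.
Hours worked growth = (689.5 − 700) / 700 = -1.5%.
Labor's share = 1 − 0.37 = 0.63.
The capital stock: 0.37 × 12.3 = 4.551 pp.
Hours worked: 0.63 × (-1.5) = -0.945 pp.
TFP growth = 5.9 − 3.606 = 2.294%.

2.29%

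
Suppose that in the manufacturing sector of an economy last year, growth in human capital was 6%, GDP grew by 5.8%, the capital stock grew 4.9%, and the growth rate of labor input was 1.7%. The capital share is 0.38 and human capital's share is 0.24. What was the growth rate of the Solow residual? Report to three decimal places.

Labor's share = 1 − 0.38 − 0.24 = 0.38.
The capital stock: 0.38 × 4.9 = 1.862 pp.
Human capital: 0.24 × 6 = 1.44 pp.
Labor input: 0.38 × 1.7 = 0.646 pp.
TFP growth = 5.8 − 3.948 = 1.852%.

1.852%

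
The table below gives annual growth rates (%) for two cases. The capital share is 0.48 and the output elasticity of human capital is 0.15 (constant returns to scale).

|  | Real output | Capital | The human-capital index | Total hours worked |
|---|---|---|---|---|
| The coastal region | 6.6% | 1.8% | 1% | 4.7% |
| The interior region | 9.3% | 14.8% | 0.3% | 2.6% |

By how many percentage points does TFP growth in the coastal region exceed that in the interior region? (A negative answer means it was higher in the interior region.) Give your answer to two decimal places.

Labor's share = 1 − 0.48 − 0.15 = 0.37.
The coastal region: TFP = 6.6 − 0.864 − 0.15 − 1.739 = 3.847%.
The interior region: TFP = 9.3 − 7.104 − 0.045 − 0.962 = 1.189%.
Difference = 3.847 − (1.189) = 2.658 pp.

2.66 percentage points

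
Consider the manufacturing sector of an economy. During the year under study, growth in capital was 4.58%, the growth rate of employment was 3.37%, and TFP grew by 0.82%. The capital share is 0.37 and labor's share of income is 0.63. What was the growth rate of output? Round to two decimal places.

Labor's share = 1 − 0.37 = 0.63.
Capital: 0.37 × 4.58 = 1.6946 pp.
Employment: 0.63 × 3.37 = 2.1231 pp.
Output growth = 0.82 + 3.8177 = 4.6377%.

4.64%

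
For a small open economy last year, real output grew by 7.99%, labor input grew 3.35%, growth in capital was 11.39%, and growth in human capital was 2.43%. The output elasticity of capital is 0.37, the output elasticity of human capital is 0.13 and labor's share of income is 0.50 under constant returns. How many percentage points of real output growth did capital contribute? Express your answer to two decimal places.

4.21 percentage points

Contribution = share × growth = 0.37 × 11.39 = 4.2143 pp.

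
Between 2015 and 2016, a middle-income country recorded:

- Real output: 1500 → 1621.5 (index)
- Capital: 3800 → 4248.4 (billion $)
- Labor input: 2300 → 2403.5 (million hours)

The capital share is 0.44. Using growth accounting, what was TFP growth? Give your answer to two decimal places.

TFP growth was 0.39%.

Real output growth = (1621.5 − 1500) / 1500 = 8.1%.
Capital growth = (4248.4 − 3800) / 3800 = 11.8%.
Labor input growth = (2403.5 − 2300) / 2300 = 4.5%.
Labor's share = 1 − 0.44 = 0.56.
Capital: 0.44 × 11.8 = 5.192 pp.
Labor input: 0.56 × 4.5 = 2.52 pp.
TFP growth = 8.1 − 7.712 = 0.388%.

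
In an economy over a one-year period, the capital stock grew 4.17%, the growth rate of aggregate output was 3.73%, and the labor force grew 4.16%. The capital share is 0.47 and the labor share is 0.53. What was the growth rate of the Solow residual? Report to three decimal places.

Labor's share = 1 − 0.47 = 0.53.
The capital stock: 0.47 × 4.17 = 1.9599 pp.
The labor force: 0.53 × 4.16 = 2.2048 pp.
TFP growth = 3.73 − 4.1647 = -0.4347%.

-0.435%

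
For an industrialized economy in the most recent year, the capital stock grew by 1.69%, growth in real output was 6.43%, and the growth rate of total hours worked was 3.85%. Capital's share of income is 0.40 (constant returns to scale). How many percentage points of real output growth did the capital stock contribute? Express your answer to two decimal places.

Contribution = share × growth = 0.4 × 1.69 = 0.676 pp.

0.68 percentage points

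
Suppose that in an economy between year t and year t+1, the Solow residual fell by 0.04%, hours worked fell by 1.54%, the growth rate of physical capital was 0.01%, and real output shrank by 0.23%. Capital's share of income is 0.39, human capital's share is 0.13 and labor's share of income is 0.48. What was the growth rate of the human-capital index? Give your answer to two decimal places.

Labor's share = 1 − 0.39 − 0.13 = 0.48.
gY = gA + 0.39×0.01 + 0.48×(-1.54) + 0.13×g.
0.13×g = -0.23 + 0.04 + 0.7353 = 0.5453.
g = 0.5453 / 0.13 = 4.1946%.

4.19%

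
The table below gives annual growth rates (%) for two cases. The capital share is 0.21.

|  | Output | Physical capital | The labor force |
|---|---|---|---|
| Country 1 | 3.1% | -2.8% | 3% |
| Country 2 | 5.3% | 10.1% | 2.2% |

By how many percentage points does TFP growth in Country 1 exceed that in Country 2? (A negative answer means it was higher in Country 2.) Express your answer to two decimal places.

Labor's share = 1 − 0.21 = 0.79.
Country 1: TFP = 3.1 + 0.588 − 2.37 = 1.318%.
Country 2: TFP = 5.3 − 2.121 − 1.738 = 1.441%.
Difference = 1.318 − (1.441) = -0.123 pp.

-0.12 percentage points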